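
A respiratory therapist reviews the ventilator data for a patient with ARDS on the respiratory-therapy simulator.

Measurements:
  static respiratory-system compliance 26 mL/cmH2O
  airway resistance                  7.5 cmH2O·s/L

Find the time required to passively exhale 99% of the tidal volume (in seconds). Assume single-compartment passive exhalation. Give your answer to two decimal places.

τ = R × C = 7.5 × 26 mL/cmH2O = 7.5 × 0.026 L/cmH2O = 0.195 s.
Exhaled fraction f = 1 − e^(−t/τ) → t = −τ·ln(1 − f) = −0.195·ln(0.01) = 0.898 s.

0.90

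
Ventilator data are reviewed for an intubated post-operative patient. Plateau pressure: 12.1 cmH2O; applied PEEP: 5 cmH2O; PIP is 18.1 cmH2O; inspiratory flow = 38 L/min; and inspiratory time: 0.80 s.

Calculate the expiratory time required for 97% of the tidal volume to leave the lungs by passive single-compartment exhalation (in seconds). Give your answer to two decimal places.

2.37

Flow: 38 L/min ÷ 60 = 0.6333 L/s.
Vt = flow × Ti = 0.6333 L/s × 0.80 s × 1000 mL/L = 506.64 mL.
R = (PIP − Pplat)/V̇ = (18.1 − 12.1) / 0.6333 = 6.0/0.6333 = 9.474 cmH2O·s/L.
C = Vt/(Pplat − PEEP) = 506.64 / (12.1 − 5) = 506.64/7.1 = 71.358 mL/cmH2O.
τ = R × C = 9.474 × 0.07136 L/cmH2O = 0.6761 s.
t = −τ·ln(1 − 0.97) = −0.6761·ln(0.03) = 2.371 s.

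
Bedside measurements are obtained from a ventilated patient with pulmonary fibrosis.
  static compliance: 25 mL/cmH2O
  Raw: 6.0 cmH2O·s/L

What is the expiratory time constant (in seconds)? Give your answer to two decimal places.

τ = R × C = 6.0 × 25 mL/cmH2O = 6.0 × 0.025 L/cmH2O = 0.15 s.

0.15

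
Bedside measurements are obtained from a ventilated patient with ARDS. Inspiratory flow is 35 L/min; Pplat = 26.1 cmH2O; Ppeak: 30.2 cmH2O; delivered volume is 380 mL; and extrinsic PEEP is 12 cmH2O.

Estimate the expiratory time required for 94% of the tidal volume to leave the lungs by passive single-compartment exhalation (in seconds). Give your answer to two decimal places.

Flow: 35 L/min ÷ 60 = 0.5833 L/s.
R = (PIP − Pplat)/V̇ = (30.2 − 26.1) / 0.5833 = 4.1/0.5833 = 7.029 cmH2O·s/L.
C = Vt/(Pplat − PEEP) = 380.0 / (26.1 − 12) = 380.0/14.1 = 26.95 mL/cmH2O.
τ = R × C = 7.029 × 0.02695 L/cmH2O = 0.1894 s.
t = −τ·ln(1 − 0.94) = −0.1894·ln(0.06) = 0.5329 s.

0.53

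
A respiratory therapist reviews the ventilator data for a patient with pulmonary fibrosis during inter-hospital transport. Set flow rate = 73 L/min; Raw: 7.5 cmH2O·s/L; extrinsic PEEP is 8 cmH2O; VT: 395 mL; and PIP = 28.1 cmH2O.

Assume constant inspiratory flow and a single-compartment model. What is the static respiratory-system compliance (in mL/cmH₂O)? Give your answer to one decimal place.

Flow: 73 L/min ÷ 60 = 1.2167 L/s.
Equation of motion (constant flow): PIP = Vt/C + R·V̇ + PEEP.
Vt/C = PIP − R·V̇ − PEEP = 28.1 − 7.5×1.2167 − 8 = 28.1 − 9.125 − 8 = 10.975 cmH2O.
C = Vt / 10.975 = 395 / 10.975 = 35.991 mL/cmH2O.

36.0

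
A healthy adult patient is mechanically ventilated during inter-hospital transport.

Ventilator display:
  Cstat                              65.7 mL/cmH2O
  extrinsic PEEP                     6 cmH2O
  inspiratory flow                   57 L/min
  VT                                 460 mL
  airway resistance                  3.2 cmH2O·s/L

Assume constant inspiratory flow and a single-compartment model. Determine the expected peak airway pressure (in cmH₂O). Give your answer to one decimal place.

Flow: 57 L/min ÷ 60 = 0.95 L/s.
Equation of motion (constant flow): PIP = Vt/C + R·V̇ + PEEP.
PIP = 460/65.7 + 3.2×0.95 + 6 = 7.002 + 3.04 + 6 = 16.042 cmH2O.

16.0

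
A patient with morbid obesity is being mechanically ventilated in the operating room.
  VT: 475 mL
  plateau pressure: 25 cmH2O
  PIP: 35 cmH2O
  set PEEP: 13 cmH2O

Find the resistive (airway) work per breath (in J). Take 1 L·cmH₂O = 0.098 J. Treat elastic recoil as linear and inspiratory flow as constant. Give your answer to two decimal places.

0.47

With constant inspiratory flow the resistive pressure is constant at PIP − Pplat = 35 − 25 = 10.0 cmH2O, so resistive work = 10.0 × 0.475 = 4.75 L·cmH2O.
× 0.098 J/(L·cmH2O) → 0.4655 J.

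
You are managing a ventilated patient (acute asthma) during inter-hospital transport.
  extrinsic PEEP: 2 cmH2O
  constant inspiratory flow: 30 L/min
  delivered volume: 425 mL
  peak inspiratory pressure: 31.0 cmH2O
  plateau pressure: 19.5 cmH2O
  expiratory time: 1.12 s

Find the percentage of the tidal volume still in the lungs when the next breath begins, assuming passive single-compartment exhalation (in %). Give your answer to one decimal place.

13.5

Flow: 30 L/min ÷ 60 = 0.5 L/s.
R = (PIP − Pplat)/V̇ = (31.0 − 19.5) / 0.5 = 11.5/0.5 = 23.0 cmH2O·s/L.
C = Vt/(Pplat − PEEP) = 425.0 / (19.5 − 2) = 425.0/17.5 = 24.286 mL/cmH2O.
τ = R × C = 23.0 × 0.02429 L/cmH2O = 0.5587 s.
Fraction remaining at end-expiration = e^(−Te/τ) = e^(−1.12/0.5587) = 0.1347 → 13.47%.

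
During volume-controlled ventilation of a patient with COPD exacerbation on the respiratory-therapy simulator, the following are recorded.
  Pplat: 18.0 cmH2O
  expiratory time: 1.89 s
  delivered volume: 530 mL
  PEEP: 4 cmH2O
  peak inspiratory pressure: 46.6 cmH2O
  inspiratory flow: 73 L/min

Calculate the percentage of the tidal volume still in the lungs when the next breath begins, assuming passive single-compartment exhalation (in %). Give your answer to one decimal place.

Flow: 73 L/min ÷ 60 = 1.2167 L/s.
R = (PIP − Pplat)/V̇ = (46.6 − 18.0) / 1.2167 = 28.6/1.2167 = 23.506 cmH2O·s/L.
C = Vt/(Pplat − PEEP) = 530.0 / (18.0 − 4) = 530.0/14.0 = 37.857 mL/cmH2O.
τ = R × C = 23.506 × 0.03786 L/cmH2O = 0.8899 s.
Fraction remaining at end-expiration = e^(−Te/τ) = e^(−1.89/0.8899) = 0.1196 → 11.96%.

12.0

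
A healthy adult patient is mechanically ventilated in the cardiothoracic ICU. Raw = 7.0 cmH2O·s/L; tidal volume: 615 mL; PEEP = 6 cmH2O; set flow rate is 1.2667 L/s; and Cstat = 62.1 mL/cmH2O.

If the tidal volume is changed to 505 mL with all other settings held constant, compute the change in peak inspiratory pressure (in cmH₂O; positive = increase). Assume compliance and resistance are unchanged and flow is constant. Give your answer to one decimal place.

-1.8

PIP = Vt/C + R·V̇ + PEEP (constant-flow equation of motion).
Only the elastic term changes: ΔPIP = ΔVt / C = (505 − 615) / 62.1 = -1.771 cmH2O.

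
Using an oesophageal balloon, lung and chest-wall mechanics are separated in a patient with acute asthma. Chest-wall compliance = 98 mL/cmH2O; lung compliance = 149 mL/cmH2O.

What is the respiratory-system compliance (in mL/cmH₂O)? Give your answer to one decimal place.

59.1

Lung and chest wall are elastances in series: 1/Crs = 1/CL + 1/Ccw.
1/Crs = 1/149 + 1/98 = 0.01692.
Crs = 59.102 mL/cmH2O.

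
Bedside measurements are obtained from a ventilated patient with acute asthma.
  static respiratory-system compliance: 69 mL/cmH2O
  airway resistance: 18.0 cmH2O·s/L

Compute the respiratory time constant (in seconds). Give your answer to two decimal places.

1.24

τ = R × C = 18.0 × 69 mL/cmH2O = 18.0 × 0.069 L/cmH2O = 1.242 s.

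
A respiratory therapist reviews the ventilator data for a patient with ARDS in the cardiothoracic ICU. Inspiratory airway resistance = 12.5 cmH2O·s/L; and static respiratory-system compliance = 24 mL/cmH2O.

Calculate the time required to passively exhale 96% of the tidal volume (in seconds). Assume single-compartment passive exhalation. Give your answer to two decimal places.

0.97

τ = R × C = 12.5 × 24 mL/cmH2O = 12.5 × 0.024 L/cmH2O = 0.3 s.
Exhaled fraction f = 1 − e^(−t/τ) → t = −τ·ln(1 − f) = −0.3·ln(0.04) = 0.9657 s.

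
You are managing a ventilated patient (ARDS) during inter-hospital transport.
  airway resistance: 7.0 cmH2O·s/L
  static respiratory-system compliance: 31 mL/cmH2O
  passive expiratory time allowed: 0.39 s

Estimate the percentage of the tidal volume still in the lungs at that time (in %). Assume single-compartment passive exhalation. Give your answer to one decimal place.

16.6

τ = R × C = 7.0 × 31 mL/cmH2O = 7.0 × 0.031 L/cmH2O = 0.217 s.
Passive exhalation: V(t)/V₀ = e^(−t/τ) = e^(−0.39/0.217) = 0.1658.
Fraction remaining = 0.1658 → 16.58%.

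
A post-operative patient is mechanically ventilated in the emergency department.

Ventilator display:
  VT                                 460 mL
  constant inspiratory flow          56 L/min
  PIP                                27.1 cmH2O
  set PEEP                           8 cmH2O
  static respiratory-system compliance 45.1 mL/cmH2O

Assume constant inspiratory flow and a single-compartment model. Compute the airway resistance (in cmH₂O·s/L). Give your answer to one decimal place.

Flow: 56 L/min ÷ 60 = 0.9333 L/s.
Equation of motion (constant flow): PIP = Vt/C + R·V̇ + PEEP.
R·V̇ = PIP − Vt/C − PEEP = 27.1 − 460/45.1 − 8 = 27.1 − 10.2 − 8 = 8.9 cmH2O.
R = 8.9 / 0.9333 = 9.536 cmH2O·s/L.

9.5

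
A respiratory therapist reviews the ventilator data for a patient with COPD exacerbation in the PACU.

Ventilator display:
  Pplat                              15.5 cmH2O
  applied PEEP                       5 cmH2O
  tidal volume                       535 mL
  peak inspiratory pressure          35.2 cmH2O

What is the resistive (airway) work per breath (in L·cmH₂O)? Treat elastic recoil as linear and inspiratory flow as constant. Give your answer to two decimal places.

With constant inspiratory flow the resistive pressure is constant at PIP − Pplat = 35.2 − 15.5 = 19.7 cmH2O, so resistive work = 19.7 × 0.535 = 10.54 L·cmH2O.

10.54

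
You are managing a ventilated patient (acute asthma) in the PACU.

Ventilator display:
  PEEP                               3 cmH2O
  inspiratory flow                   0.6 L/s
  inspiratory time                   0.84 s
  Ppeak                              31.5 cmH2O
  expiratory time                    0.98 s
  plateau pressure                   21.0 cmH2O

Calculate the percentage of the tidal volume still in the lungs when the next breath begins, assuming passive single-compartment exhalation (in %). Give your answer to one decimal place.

Vt = flow × Ti = 0.6 L/s × 0.84 s × 1000 mL/L = 504.0 mL.
R = (PIP − Pplat)/V̇ = (31.5 − 21.0) / 0.6 = 10.5/0.6 = 17.5 cmH2O·s/L.
C = Vt/(Pplat − PEEP) = 504.0 / (21.0 − 3) = 504.0/18.0 = 28.0 mL/cmH2O.
τ = R × C = 17.5 × 0.028 L/cmH2O = 0.49 s.
Fraction remaining at end-expiration = e^(−Te/τ) = e^(−0.98/0.49) = 0.1353 → 13.53%.

13.5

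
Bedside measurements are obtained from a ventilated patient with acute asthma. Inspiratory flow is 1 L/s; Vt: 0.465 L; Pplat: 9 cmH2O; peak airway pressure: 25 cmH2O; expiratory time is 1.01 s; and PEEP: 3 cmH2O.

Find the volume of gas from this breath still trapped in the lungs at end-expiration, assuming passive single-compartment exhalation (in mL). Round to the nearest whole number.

206

R = (PIP − Pplat)/V̇ = (25 − 9) / 1 = 16.0/1 = 16.0 cmH2O·s/L.
C = Vt/(Pplat − PEEP) = 465.0 / (9 − 3) = 465.0/6.0 = 77.5 mL/cmH2O.
τ = R × C = 16.0 × 0.0775 L/cmH2O = 1.24 s.
Fraction remaining = e^(−Te/τ) = e^(−1.01/1.24) = 0.4429.
Trapped volume = 465.0 × 0.4429 = 205.95 mL.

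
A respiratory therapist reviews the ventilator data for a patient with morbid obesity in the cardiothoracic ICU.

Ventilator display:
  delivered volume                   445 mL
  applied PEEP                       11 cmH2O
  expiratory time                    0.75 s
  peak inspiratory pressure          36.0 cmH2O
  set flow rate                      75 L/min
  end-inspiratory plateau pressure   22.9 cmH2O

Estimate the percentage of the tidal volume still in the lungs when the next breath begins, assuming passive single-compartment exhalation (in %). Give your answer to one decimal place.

Flow: 75 L/min ÷ 60 = 1.25 L/s.
R = (PIP − Pplat)/V̇ = (36.0 − 22.9) / 1.25 = 13.1/1.25 = 10.48 cmH2O·s/L.
C = Vt/(Pplat − PEEP) = 445.0 / (22.9 − 11) = 445.0/11.9 = 37.395 mL/cmH2O.
τ = R × C = 10.48 × 0.0374 L/cmH2O = 0.392 s.
Fraction remaining at end-expiration = e^(−Te/τ) = e^(−0.75/0.392) = 0.1476 → 14.76%.

14.8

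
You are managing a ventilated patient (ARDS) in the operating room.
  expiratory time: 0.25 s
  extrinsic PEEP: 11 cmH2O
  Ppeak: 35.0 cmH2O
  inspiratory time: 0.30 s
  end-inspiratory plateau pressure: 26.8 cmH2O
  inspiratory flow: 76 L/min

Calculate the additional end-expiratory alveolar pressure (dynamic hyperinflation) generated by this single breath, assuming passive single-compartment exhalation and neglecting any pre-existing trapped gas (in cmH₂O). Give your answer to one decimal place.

Flow: 76 L/min ÷ 60 = 1.2667 L/s.
Vt = flow × Ti = 1.2667 L/s × 0.30 s × 1000 mL/L = 380.01 mL.
R = (PIP − Pplat)/V̇ = (35.0 − 26.8) / 1.2667 = 8.2/1.2667 = 6.474 cmH2O·s/L.
C = Vt/(Pplat − PEEP) = 380.01 / (26.8 − 11) = 380.01/15.8 = 24.051 mL/cmH2O.
τ = R × C = 6.474 × 0.02405 L/cmH2O = 0.1557 s.
Fraction remaining = e^(−Te/τ) = e^(−0.25/0.1557) = 0.2008; trapped volume = 380.01 × 0.2008 = 76.306 mL.
Additional alveolar pressure from trapping ≈ V_trapped / C = 76.306 / 24.051 = 3.173 cmH2O.

3.2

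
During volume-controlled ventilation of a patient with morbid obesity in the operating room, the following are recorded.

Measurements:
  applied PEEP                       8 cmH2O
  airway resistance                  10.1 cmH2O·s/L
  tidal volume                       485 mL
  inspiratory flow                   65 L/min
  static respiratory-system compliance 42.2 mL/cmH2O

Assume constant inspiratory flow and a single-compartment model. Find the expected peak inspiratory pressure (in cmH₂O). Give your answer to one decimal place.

30.4

Flow: 65 L/min ÷ 60 = 1.0833 L/s.
Equation of motion (constant flow): PIP = Vt/C + R·V̇ + PEEP.
PIP = 485/42.2 + 10.1×1.0833 + 8 = 11.493 + 10.941 + 8 = 30.434 cmH2O.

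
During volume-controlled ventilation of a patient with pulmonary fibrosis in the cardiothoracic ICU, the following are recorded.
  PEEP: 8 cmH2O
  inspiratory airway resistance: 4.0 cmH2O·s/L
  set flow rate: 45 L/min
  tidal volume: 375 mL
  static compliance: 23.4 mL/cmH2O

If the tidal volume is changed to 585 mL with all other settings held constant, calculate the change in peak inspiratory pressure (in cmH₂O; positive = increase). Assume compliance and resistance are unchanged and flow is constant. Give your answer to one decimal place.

PIP = Vt/C + R·V̇ + PEEP (constant-flow equation of motion).
Only the elastic term changes: ΔPIP = ΔVt / C = (585 − 375) / 23.4 = 8.974 cmH2O.

9.0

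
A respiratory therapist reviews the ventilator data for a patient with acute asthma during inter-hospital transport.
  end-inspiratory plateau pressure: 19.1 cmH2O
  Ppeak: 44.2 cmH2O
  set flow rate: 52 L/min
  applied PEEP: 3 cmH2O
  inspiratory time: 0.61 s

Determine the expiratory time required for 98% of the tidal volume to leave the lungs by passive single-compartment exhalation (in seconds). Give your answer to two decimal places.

3.72

Flow: 52 L/min ÷ 60 = 0.8667 L/s.
Vt = flow × Ti = 0.8667 L/s × 0.61 s × 1000 mL/L = 528.69 mL.
R = (PIP − Pplat)/V̇ = (44.2 − 19.1) / 0.8667 = 25.1/0.8667 = 28.96 cmH2O·s/L.
C = Vt/(Pplat − PEEP) = 528.69 / (19.1 − 3) = 528.69/16.1 = 32.838 mL/cmH2O.
τ = R × C = 28.96 × 0.03284 L/cmH2O = 0.951 s.
t = −τ·ln(1 − 0.98) = −0.951·ln(0.02) = 3.72 s.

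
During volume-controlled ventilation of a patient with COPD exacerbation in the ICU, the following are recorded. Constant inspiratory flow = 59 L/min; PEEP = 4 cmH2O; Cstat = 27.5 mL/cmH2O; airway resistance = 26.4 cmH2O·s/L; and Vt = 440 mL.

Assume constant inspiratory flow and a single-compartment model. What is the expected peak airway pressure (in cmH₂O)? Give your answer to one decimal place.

46.0

Flow: 59 L/min ÷ 60 = 0.9833 L/s.
Equation of motion (constant flow): PIP = Vt/C + R·V̇ + PEEP.
PIP = 440/27.5 + 26.4×0.9833 + 4 = 16.0 + 25.959 + 4 = 45.959 cmH2O.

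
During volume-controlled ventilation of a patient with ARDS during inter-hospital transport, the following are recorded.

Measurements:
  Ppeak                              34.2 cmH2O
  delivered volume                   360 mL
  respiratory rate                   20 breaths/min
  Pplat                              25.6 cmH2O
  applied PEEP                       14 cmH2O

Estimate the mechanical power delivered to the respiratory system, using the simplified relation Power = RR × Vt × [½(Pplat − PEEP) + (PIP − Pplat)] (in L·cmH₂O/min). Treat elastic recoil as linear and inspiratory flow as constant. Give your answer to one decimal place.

Per-breath work = Vt × [½(Pplat−PEEP) + (PIP−Pplat)] = 0.360 × [0.5×11.6 + 8.6] = 0.360 × 14.4 = 5.184 L·cmH2O.
Power = 20 × 5.184 = 103.68 L·cmH2O/min.

103.7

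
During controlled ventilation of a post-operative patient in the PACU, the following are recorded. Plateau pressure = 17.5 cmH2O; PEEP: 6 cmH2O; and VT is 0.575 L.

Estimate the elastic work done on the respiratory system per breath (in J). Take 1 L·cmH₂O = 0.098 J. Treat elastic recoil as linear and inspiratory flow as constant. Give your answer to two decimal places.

0.32

Elastic work ≈ ½ × (Pplat − PEEP) × Vt = 0.5 × (17.5 − 6) × 0.575 L = 0.5 × 11.5 × 0.575 = 3.306 L·cmH2O.
× 0.098 J/(L·cmH2O) → 0.324 J.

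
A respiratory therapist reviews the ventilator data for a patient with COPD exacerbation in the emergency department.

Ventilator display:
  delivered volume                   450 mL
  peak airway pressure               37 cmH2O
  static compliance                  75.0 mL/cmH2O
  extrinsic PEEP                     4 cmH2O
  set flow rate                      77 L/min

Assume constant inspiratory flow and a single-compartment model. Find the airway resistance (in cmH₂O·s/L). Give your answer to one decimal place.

Flow: 77 L/min ÷ 60 = 1.2833 L/s.
Equation of motion (constant flow): PIP = Vt/C + R·V̇ + PEEP.
R·V̇ = PIP − Vt/C − PEEP = 37 − 450/75.0 − 4 = 37 − 6.0 − 4 = 27.0 cmH2O.
R = 27.0 / 1.2833 = 21.04 cmH2O·s/L.

21.0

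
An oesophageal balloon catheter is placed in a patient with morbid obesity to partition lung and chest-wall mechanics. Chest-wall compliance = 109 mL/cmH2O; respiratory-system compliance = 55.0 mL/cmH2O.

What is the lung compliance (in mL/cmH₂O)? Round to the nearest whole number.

1/CL = 1/Crs − 1/Ccw.
1/CL = 1/55.0 − 1/109 = 0.009008.
CL = 111.01 mL/cmH2O.

111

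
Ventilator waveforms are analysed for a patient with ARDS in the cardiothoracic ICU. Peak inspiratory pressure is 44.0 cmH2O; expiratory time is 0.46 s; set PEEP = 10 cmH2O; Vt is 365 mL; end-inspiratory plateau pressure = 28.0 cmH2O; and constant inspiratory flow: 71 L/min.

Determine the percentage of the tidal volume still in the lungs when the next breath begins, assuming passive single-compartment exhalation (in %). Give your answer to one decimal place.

18.7

Flow: 71 L/min ÷ 60 = 1.1833 L/s.
R = (PIP − Pplat)/V̇ = (44.0 − 28.0) / 1.1833 = 16.0/1.1833 = 13.522 cmH2O·s/L.
C = Vt/(Pplat − PEEP) = 365.0 / (28.0 − 10) = 365.0/18.0 = 20.278 mL/cmH2O.
τ = R × C = 13.522 × 0.02028 L/cmH2O = 0.2742 s.
Fraction remaining at end-expiration = e^(−Te/τ) = e^(−0.46/0.2742) = 0.1868 → 18.68%.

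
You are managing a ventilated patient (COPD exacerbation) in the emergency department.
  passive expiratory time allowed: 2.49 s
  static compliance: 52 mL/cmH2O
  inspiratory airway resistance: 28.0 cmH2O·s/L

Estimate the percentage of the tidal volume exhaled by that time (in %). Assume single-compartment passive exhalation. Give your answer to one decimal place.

81.9

τ = R × C = 28.0 × 52 mL/cmH2O = 28.0 × 0.052 L/cmH2O = 1.456 s.
Passive exhalation: V(t)/V₀ = e^(−t/τ) = e^(−2.49/1.456) = 0.1808.
Fraction exhaled = 1 − 0.1808 = 0.8192 → 81.92%.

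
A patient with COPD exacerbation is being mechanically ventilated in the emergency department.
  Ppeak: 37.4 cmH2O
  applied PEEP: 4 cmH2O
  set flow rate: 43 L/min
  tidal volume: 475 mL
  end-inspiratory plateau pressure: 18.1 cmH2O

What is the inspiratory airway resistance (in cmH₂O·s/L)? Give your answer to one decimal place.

26.9

Flow: 43 L/min ÷ 60 = 0.7167 L/s.
Raw = (PIP − Pplat) / flow = (37.4 − 18.1) / 0.7167 = 19.3 / 0.7167 = 26.929 cmH2O·s/L.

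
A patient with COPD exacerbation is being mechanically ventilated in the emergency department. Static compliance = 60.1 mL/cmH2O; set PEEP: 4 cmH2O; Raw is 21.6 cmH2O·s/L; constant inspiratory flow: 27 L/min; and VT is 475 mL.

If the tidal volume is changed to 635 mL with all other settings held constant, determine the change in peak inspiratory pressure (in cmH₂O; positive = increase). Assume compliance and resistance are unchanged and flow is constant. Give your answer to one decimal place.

PIP = Vt/C + R·V̇ + PEEP (constant-flow equation of motion).
Only the elastic term changes: ΔPIP = ΔVt / C = (635 − 475) / 60.1 = 2.662 cmH2O.

2.7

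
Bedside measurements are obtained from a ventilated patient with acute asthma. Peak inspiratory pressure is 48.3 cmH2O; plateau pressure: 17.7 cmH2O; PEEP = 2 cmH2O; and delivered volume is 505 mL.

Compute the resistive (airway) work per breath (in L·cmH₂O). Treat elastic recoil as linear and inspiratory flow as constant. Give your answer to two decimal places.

With constant inspiratory flow the resistive pressure is constant at PIP − Pplat = 48.3 − 17.7 = 30.6 cmH2O, so resistive work = 30.6 × 0.505 = 15.453 L·cmH2O.

15.45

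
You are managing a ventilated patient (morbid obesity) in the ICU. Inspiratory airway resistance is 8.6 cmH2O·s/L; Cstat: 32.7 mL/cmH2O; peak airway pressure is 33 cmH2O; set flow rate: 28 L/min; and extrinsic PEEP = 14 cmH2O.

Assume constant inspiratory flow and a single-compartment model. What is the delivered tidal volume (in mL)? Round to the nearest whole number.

490

Flow: 28 L/min ÷ 60 = 0.4667 L/s.
Equation of motion (constant flow): PIP = Vt/C + R·V̇ + PEEP.
Vt/C = PIP − R·V̇ − PEEP = 33 − 4.014 − 14 = 14.986 cmH2O.
Vt = C × 14.986 = 32.7 × 14.986 = 490.04 mL.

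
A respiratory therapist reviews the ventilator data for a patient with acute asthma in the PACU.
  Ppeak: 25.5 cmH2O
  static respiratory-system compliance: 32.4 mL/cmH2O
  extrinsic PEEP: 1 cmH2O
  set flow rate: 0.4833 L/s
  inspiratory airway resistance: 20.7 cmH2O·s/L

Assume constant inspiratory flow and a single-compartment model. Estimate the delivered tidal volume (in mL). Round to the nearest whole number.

Equation of motion (constant flow): PIP = Vt/C + R·V̇ + PEEP.
Vt/C = PIP − R·V̇ − PEEP = 25.5 − 10.004 − 1 = 14.496 cmH2O.
Vt = C × 14.496 = 32.4 × 14.496 = 469.67 mL.

470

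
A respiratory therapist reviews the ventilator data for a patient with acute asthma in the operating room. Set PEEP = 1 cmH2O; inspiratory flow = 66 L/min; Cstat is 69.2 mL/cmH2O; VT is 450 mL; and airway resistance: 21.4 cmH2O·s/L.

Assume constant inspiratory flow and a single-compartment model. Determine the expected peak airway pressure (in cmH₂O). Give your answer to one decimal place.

Flow: 66 L/min ÷ 60 = 1.1 L/s.
Equation of motion (constant flow): PIP = Vt/C + R·V̇ + PEEP.
PIP = 450/69.2 + 21.4×1.1 + 1 = 6.503 + 23.54 + 1 = 31.043 cmH2O.

31.0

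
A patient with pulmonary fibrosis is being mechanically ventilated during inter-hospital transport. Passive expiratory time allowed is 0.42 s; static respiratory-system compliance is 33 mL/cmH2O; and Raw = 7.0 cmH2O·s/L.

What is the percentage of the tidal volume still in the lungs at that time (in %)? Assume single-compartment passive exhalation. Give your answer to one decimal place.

16.2

τ = R × C = 7.0 × 33 mL/cmH2O = 7.0 × 0.033 L/cmH2O = 0.231 s.
Passive exhalation: V(t)/V₀ = e^(−t/τ) = e^(−0.42/0.231) = 0.1623.
Fraction remaining = 0.1623 → 16.23%.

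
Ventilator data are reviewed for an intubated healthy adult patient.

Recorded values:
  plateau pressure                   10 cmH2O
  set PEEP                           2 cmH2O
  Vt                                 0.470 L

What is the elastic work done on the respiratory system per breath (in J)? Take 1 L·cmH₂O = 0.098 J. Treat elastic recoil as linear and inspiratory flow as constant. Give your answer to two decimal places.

Elastic work ≈ ½ × (Pplat − PEEP) × Vt = 0.5 × (10 − 2) × 0.470 L = 0.5 × 8.0 × 0.470 = 1.88 L·cmH2O.
× 0.098 J/(L·cmH2O) → 0.1842 J.

0.18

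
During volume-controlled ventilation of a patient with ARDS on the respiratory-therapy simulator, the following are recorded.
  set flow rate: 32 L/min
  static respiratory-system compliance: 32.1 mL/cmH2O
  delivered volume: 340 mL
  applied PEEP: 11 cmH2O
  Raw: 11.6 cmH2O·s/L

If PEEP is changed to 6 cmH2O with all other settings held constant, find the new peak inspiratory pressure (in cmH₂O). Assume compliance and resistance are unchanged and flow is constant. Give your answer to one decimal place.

22.8

Flow: 32 L/min ÷ 60 = 0.5333 L/s.
PIP = Vt/C + R·V̇ + PEEP (constant-flow equation of motion).
Only the baseline term changes: ΔPIP = ΔPEEP = 6 − 11 = -5.0 cmH2O.
Original PIP = 340/32.1 + 11.6×0.5333 + 11 = 27.778 cmH2O; new PIP = 27.778 + (-5.0) = 22.778 cmH2O.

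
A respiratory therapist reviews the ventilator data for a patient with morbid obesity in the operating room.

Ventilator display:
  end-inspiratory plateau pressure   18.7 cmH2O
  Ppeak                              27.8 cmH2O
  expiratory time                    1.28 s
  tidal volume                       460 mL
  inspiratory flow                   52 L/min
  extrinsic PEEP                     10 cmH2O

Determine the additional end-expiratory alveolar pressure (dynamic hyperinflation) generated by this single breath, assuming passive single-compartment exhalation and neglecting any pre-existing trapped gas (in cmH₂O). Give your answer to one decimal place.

0.9

Flow: 52 L/min ÷ 60 = 0.8667 L/s.
R = (PIP − Pplat)/V̇ = (27.8 − 18.7) / 0.8667 = 9.1/0.8667 = 10.5 cmH2O·s/L.
C = Vt/(Pplat − PEEP) = 460.0 / (18.7 − 10) = 460.0/8.7 = 52.874 mL/cmH2O.
τ = R × C = 10.5 × 0.05287 L/cmH2O = 0.5551 s.
Fraction remaining = e^(−Te/τ) = e^(−1.28/0.5551) = 0.09967; trapped volume = 460.0 × 0.09967 = 45.848 mL.
Additional alveolar pressure from trapping ≈ V_trapped / C = 45.848 / 52.874 = 0.8671 cmH2O.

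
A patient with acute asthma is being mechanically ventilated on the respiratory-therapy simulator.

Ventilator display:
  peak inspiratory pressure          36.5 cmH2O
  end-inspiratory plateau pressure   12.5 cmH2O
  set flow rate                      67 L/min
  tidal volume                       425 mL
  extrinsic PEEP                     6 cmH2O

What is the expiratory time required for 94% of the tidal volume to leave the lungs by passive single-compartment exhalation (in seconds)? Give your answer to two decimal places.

3.95

Flow: 67 L/min ÷ 60 = 1.1167 L/s.
R = (PIP − Pplat)/V̇ = (36.5 − 12.5) / 1.1167 = 24.0/1.1167 = 21.492 cmH2O·s/L.
C = Vt/(Pplat − PEEP) = 425.0 / (12.5 − 6) = 425.0/6.5 = 65.385 mL/cmH2O.
τ = R × C = 21.492 × 0.06539 L/cmH2O = 1.405 s.
t = −τ·ln(1 − 0.94) = −1.405·ln(0.06) = 3.953 s.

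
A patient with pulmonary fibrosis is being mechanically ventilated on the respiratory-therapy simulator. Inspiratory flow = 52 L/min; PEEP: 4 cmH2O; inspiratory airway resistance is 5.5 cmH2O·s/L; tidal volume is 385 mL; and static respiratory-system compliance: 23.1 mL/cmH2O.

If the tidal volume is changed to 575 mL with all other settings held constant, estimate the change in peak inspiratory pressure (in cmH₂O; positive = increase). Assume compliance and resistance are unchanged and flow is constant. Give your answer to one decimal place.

PIP = Vt/C + R·V̇ + PEEP (constant-flow equation of motion).
Only the elastic term changes: ΔPIP = ΔVt / C = (575 − 385) / 23.1 = 8.225 cmH2O.

8.2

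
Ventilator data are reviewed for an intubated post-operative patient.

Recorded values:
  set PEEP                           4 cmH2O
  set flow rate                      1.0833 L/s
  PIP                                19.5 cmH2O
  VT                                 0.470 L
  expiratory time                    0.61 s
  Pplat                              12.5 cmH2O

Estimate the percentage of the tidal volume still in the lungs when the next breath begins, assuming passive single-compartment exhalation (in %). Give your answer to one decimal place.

R = (PIP − Pplat)/V̇ = (19.5 − 12.5) / 1.0833 = 7.0/1.0833 = 6.462 cmH2O·s/L.
C = Vt/(Pplat − PEEP) = 470.0 / (12.5 − 4) = 470.0/8.5 = 55.294 mL/cmH2O.
τ = R × C = 6.462 × 0.05529 L/cmH2O = 0.3573 s.
Fraction remaining at end-expiration = e^(−Te/τ) = e^(−0.61/0.3573) = 0.1814 → 18.14%.

18.1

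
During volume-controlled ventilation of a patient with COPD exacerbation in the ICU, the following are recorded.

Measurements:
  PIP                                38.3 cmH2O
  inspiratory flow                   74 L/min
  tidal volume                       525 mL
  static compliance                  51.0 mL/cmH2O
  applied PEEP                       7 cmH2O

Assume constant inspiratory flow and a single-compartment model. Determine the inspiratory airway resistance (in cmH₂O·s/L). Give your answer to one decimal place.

Flow: 74 L/min ÷ 60 = 1.2333 L/s.
Equation of motion (constant flow): PIP = Vt/C + R·V̇ + PEEP.
R·V̇ = PIP − Vt/C − PEEP = 38.3 − 525/51.0 − 7 = 38.3 − 10.294 − 7 = 21.006 cmH2O.
R = 21.006 / 1.2333 = 17.032 cmH2O·s/L.

17.0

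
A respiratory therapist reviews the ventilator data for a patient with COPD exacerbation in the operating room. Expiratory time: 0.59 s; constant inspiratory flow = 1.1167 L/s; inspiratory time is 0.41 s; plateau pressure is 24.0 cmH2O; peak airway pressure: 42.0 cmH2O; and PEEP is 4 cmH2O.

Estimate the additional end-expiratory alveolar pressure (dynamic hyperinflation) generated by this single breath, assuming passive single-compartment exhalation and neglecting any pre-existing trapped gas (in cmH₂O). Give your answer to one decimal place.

4.0

Vt = flow × Ti = 1.1167 L/s × 0.41 s × 1000 mL/L = 457.85 mL.
R = (PIP − Pplat)/V̇ = (42.0 − 24.0) / 1.1167 = 18.0/1.1167 = 16.119 cmH2O·s/L.
C = Vt/(Pplat − PEEP) = 457.85 / (24.0 − 4) = 457.85/20.0 = 22.893 mL/cmH2O.
τ = R × C = 16.119 × 0.02289 L/cmH2O = 0.369 s.
Fraction remaining = e^(−Te/τ) = e^(−0.59/0.369) = 0.2021; trapped volume = 457.85 × 0.2021 = 92.531 mL.
Additional alveolar pressure from trapping ≈ V_trapped / C = 92.531 / 22.893 = 4.042 cmH2O.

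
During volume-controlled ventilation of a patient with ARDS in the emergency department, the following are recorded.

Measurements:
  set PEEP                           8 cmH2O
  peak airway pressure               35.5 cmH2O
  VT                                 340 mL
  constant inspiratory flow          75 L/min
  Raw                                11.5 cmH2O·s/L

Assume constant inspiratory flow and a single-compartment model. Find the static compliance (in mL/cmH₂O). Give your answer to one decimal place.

25.9

Flow: 75 L/min ÷ 60 = 1.25 L/s.
Equation of motion (constant flow): PIP = Vt/C + R·V̇ + PEEP.
Vt/C = PIP − R·V̇ − PEEP = 35.5 − 11.5×1.25 − 8 = 35.5 − 14.375 − 8 = 13.125 cmH2O.
C = Vt / 13.125 = 340 / 13.125 = 25.905 mL/cmH2O.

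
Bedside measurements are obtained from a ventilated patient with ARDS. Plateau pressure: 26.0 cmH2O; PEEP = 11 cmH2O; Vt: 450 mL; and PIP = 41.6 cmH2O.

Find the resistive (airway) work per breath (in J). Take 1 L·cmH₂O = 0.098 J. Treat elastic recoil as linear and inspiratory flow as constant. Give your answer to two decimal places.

With constant inspiratory flow the resistive pressure is constant at PIP − Pplat = 41.6 − 26.0 = 15.6 cmH2O, so resistive work = 15.6 × 0.450 = 7.02 L·cmH2O.
× 0.098 J/(L·cmH2O) → 0.688 J.

0.69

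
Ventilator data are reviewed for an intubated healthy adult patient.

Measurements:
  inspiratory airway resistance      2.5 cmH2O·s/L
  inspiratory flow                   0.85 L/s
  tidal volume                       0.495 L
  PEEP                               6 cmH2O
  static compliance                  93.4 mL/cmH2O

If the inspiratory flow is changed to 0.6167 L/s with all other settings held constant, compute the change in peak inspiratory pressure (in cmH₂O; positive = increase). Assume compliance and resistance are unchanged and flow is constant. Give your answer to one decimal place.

-0.6

PIP = Vt/C + R·V̇ + PEEP (constant-flow equation of motion).
Only the resistive term changes: ΔPIP = R × ΔV̇ = 2.5 × (0.6167 − 0.85) = 2.5 × -0.2333 = -0.5833 cmH2O.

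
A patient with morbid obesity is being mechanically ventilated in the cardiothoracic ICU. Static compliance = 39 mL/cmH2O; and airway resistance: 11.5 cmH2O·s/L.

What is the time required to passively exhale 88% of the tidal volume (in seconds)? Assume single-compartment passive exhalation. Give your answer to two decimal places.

0.95

τ = R × C = 11.5 × 39 mL/cmH2O = 11.5 × 0.039 L/cmH2O = 0.4485 s.
Exhaled fraction f = 1 − e^(−t/τ) → t = −τ·ln(1 − f) = −0.4485·ln(0.12) = 0.9509 s.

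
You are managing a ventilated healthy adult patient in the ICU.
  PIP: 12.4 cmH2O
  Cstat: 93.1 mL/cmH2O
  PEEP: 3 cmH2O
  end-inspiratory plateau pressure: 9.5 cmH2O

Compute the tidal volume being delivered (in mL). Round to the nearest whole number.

Vt = Cstat × (Pplat − PEEP) = 93.1 × (9.5 − 3) = 93.1 × 6.5 = 605.15 mL.

605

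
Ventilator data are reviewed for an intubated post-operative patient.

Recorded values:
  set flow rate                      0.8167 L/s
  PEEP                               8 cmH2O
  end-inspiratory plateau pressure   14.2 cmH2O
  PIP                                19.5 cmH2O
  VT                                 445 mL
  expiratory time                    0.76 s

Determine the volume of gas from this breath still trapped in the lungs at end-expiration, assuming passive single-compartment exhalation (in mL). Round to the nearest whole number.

R = (PIP − Pplat)/V̇ = (19.5 − 14.2) / 0.8167 = 5.3/0.8167 = 6.49 cmH2O·s/L.
C = Vt/(Pplat − PEEP) = 445.0 / (14.2 − 8) = 445.0/6.2 = 71.774 mL/cmH2O.
τ = R × C = 6.49 × 0.07177 L/cmH2O = 0.4658 s.
Fraction remaining = e^(−Te/τ) = e^(−0.76/0.4658) = 0.1956.
Trapped volume = 445.0 × 0.1956 = 87.042 mL.

87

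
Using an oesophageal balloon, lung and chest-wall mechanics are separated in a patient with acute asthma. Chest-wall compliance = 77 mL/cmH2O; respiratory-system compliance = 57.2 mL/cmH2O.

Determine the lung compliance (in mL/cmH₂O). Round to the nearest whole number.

222

1/CL = 1/Crs − 1/Ccw.
1/CL = 1/57.2 − 1/77 = 0.004496.
CL = 222.42 mL/cmH2O.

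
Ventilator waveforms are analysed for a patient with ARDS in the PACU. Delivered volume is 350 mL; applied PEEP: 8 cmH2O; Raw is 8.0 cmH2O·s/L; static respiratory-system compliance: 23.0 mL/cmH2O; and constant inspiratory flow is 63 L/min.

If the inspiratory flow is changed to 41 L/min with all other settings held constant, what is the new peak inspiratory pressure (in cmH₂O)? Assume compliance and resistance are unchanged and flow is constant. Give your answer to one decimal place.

28.7

Flow: 63 L/min ÷ 60 = 1.05 L/s.
New flow: 41 L/min ÷ 60 = 0.6833 L/s.
PIP = Vt/C + R·V̇ + PEEP (constant-flow equation of motion).
Only the resistive term changes: ΔPIP = R × ΔV̇ = 8.0 × (0.6833 − 1.05) = 8.0 × -0.3667 = -2.934 cmH2O.
Original PIP = 350/23.0 + 8.0×1.05 + 8 = 31.617 cmH2O; new PIP = 31.617 + (-2.934) = 28.683 cmH2O.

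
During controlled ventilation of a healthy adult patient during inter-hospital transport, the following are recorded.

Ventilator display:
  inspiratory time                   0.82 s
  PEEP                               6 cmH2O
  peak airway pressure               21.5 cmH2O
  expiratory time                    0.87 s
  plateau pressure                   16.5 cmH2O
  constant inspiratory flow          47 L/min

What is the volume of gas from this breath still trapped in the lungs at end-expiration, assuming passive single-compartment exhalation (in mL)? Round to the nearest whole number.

Flow: 47 L/min ÷ 60 = 0.7833 L/s.
Vt = flow × Ti = 0.7833 L/s × 0.82 s × 1000 mL/L = 642.31 mL.
R = (PIP − Pplat)/V̇ = (21.5 − 16.5) / 0.7833 = 5.0/0.7833 = 6.383 cmH2O·s/L.
C = Vt/(Pplat − PEEP) = 642.31 / (16.5 − 6) = 642.31/10.5 = 61.172 mL/cmH2O.
τ = R × C = 6.383 × 0.06117 L/cmH2O = 0.3904 s.
Fraction remaining = e^(−Te/τ) = e^(−0.87/0.3904) = 0.1077.
Trapped volume = 642.31 × 0.1077 = 69.177 mL.

69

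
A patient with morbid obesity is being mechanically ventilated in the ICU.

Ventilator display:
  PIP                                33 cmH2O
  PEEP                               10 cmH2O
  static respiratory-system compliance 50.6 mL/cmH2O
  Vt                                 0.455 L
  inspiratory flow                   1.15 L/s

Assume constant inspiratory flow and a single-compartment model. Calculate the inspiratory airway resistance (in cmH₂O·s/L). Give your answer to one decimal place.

Equation of motion (constant flow): PIP = Vt/C + R·V̇ + PEEP.
R·V̇ = PIP − Vt/C − PEEP = 33 − 455/50.6 − 10 = 33 − 8.992 − 10 = 14.008 cmH2O.
R = 14.008 / 1.15 = 12.181 cmH2O·s/L.

12.2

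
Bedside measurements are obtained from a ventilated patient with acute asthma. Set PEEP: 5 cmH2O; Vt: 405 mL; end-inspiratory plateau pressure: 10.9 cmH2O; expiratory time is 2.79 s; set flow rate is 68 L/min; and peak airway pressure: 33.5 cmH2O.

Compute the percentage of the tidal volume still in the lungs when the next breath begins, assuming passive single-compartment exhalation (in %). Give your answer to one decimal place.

13.0

Flow: 68 L/min ÷ 60 = 1.1333 L/s.
R = (PIP − Pplat)/V̇ = (33.5 − 10.9) / 1.1333 = 22.6/1.1333 = 19.942 cmH2O·s/L.
C = Vt/(Pplat − PEEP) = 405.0 / (10.9 − 5) = 405.0/5.9 = 68.644 mL/cmH2O.
τ = R × C = 19.942 × 0.06864 L/cmH2O = 1.369 s.
Fraction remaining at end-expiration = e^(−Te/τ) = e^(−2.79/1.369) = 0.1303 → 13.03%.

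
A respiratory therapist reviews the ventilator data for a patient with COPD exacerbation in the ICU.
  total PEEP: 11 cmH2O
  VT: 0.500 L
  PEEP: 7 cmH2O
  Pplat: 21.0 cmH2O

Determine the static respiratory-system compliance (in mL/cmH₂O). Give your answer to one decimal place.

50.0

End-expiratory occlusion gives total PEEP = 11 cmH2O (intrinsic PEEP = 11 − 7 = 4). Use total PEEP for the elastic gradient.
Cstat = Vt / (Pplat − PEEPtotal) = 500 / (21.0 − 11) = 500 / 10.0 = 50.0 mL/cmH2O.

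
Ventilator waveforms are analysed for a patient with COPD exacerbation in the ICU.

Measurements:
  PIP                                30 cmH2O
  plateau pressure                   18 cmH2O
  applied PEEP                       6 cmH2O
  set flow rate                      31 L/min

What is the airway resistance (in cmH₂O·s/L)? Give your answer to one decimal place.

Flow: 31 L/min ÷ 60 = 0.5167 L/s.
Raw = (PIP − Pplat) / flow = (30 − 18) / 0.5167 = 12.0 / 0.5167 = 23.224 cmH2O·s/L.

23.2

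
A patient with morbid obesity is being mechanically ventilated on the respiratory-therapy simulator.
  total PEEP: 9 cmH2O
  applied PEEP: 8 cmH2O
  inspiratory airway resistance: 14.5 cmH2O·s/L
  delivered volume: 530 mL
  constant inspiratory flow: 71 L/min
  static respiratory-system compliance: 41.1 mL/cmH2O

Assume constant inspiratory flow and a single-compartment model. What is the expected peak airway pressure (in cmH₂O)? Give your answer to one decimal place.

39.1

Flow: 71 L/min ÷ 60 = 1.1833 L/s.
Total PEEP = 9 cmH2O (set 8 + intrinsic 1); this is the baseline alveolar pressure.
Equation of motion (constant flow): PIP = Vt/C + R·V̇ + PEEP.
PIP = 530/41.1 + 14.5×1.1833 + 9 = 12.895 + 17.158 + 9 = 39.053 cmH2O.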